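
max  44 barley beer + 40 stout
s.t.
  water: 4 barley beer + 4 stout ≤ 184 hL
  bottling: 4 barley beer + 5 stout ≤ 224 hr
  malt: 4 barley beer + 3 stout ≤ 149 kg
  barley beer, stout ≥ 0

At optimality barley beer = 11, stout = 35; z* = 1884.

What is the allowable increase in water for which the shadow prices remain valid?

2.5

Binding constraints: water, malt. The basis is B = [[4,4],[4,3]] with det -4.
Per unit increase in water, x* moves by d = (-0.75, 1).
The basis stays optimal until bottling becomes binding; allowable increase = 2.5 hL.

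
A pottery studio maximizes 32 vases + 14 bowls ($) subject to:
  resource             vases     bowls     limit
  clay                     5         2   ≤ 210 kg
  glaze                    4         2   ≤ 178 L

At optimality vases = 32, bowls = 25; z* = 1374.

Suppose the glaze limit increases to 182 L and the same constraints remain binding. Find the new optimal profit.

Both clay and glaze are binding at x*.
From A_Bᵀ y = c: 5·y_clay + 4·y_glaze = 32; 2·y_clay + 2·y_glaze = 14.
This yields shadow prices y_clay = 4, y_glaze = 3.
Δz = y_glaze·Δb = 3 × (4) = 12, so new z* = 1374 + 12 = 1386.

1386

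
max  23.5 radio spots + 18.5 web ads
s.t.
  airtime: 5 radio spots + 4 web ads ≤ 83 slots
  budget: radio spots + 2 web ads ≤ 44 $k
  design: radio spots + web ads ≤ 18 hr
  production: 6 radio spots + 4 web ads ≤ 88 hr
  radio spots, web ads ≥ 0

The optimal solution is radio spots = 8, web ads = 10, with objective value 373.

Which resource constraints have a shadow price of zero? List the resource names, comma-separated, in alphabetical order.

airtime: 80/83 (slack 3)
budget: 28/44 (slack 16)
design: 18/18 (binding)
production: 88/88 (binding)
By complementary slackness, a constraint with positive slack has shadow price 0 → airtime, budget.

airtime, budget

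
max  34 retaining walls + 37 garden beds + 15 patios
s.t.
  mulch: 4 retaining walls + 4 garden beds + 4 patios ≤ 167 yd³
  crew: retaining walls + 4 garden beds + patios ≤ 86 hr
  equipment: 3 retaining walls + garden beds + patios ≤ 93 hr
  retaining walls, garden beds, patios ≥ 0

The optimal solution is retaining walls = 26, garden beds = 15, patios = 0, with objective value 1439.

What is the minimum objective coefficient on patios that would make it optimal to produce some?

At the optimum: mulch uses 164 of 167 (slack = 3); crew uses 86 of 86 (binding); equipment uses 93 of 93 (binding).
Slack constraints have shadow price 0 (complementary slackness).
The binding rows give the dual system: 1·y_crew + 3·y_equipment = 34 and 4·y_crew + 1·y_equipment = 37.
This yields shadow prices y_crew = 7, y_equipment = 9.
patios enters the basis when its profit ≥ yᵀa₃ = 7·1 + 9·1 = 16.

16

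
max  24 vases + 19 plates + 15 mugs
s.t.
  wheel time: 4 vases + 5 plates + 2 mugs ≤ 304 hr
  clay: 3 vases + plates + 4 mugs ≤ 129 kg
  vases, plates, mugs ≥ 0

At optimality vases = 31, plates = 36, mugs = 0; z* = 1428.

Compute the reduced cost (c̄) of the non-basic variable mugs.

-7

Check each constraint at x*: wheel time 304/304 (tight); clay 129/129 (tight).
The binding rows give the dual system: 4·y_wheel time + 3·y_clay = 24 and 5·y_wheel time + 1·y_clay = 19.
→ y_wheel time = 3 and y_clay = 4.
Reduced cost of mugs: c₃ − yᵀa₃ = 15 − (3·2 + 4·4) = 15 − 22 = -7.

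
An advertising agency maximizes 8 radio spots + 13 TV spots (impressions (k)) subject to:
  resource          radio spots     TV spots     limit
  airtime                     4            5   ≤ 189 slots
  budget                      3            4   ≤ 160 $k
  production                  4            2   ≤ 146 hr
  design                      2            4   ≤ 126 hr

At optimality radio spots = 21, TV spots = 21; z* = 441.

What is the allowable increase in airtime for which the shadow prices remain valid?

Binding constraints: airtime, design. The basis is B = [[4,5],[2,4]] with det 6.
Per unit increase in airtime, x* moves by d = (0.6667, -0.3333).
The basis stays optimal until production becomes binding; allowable increase = 10 slots.

10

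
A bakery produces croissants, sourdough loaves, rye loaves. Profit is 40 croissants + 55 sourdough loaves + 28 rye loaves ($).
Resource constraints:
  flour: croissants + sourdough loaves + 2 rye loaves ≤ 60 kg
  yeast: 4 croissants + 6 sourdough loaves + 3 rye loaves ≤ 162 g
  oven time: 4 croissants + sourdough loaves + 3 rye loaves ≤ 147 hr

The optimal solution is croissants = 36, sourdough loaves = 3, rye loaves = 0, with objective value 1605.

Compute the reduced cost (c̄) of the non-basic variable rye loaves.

Binding: yeast and oven time. Non-binding: flour (21 unused).
Since flour is not tight, its dual is 0.
From A_Bᵀ y = c: 4·y_yeast + 4·y_oven time = 40; 6·y_yeast + 1·y_oven time = 55.
Solving: y_yeast = 9, y_oven time = 1.
Reduced cost of rye loaves: c₃ − yᵀa₃ = 28 − (9·3 + 1·3) = 28 − 30 = -2.

-2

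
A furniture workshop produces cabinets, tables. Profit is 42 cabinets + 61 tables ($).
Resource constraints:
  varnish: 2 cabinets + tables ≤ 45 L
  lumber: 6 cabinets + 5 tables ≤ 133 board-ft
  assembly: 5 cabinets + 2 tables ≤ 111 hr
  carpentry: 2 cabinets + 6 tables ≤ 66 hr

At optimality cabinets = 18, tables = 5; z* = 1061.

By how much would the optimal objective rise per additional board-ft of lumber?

At the optimum: varnish uses 41 of 45 (slack = 4); lumber uses 133 of 133 (binding); assembly uses 100 of 111 (slack = 11); carpentry uses 66 of 66 (binding).
By complementary slackness, y = 0 for the non-binding constraints.
The binding rows give the dual system: 6·y_lumber + 2·y_carpentry = 42 and 5·y_lumber + 6·y_carpentry = 61.
→ y_lumber = 5 and y_carpentry = 6.
Shadow price of lumber = 5.

5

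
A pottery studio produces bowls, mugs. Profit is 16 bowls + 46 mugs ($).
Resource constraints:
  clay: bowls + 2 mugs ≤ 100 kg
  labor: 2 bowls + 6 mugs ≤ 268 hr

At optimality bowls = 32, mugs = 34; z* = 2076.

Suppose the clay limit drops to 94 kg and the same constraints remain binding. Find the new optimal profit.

2064

Check each constraint at x*: clay 100/100 (tight); labor 268/268 (tight).
The binding rows give the dual system: 1·y_clay + 2·y_labor = 16 and 2·y_clay + 6·y_labor = 46.
Solving: y_clay = 2, y_labor = 7.
Δz = y_clay·Δb = 2 × (-6) = -12, so new z* = 2076 − 12 = 2064.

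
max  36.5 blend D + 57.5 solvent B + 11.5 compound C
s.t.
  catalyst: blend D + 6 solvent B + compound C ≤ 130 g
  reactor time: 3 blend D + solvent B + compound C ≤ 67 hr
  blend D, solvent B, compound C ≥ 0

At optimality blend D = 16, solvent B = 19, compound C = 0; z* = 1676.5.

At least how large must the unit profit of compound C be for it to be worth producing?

At the optimum: catalyst uses 130 of 130 (binding); reactor time uses 67 of 67 (binding).
From A_Bᵀ y = c: 1·y_catalyst + 3·y_reactor time = 36.5; 6·y_catalyst + 1·y_reactor time = 57.5.
→ y_catalyst = 8 and y_reactor time = 9.5.
compound C enters the basis when its profit ≥ yᵀa₃ = 8·1 + 9.5·1 = 17.5.

17.5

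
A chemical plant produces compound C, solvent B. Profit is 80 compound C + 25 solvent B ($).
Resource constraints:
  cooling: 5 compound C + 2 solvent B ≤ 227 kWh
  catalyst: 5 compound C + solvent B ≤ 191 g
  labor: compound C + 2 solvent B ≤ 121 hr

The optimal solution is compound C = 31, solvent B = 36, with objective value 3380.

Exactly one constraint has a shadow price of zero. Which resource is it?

labor

cooling: 227/227 (binding)
catalyst: 191/191 (binding)
labor: 103/121 (slack 18)
By complementary slackness, a constraint with positive slack has shadow price 0 → labor.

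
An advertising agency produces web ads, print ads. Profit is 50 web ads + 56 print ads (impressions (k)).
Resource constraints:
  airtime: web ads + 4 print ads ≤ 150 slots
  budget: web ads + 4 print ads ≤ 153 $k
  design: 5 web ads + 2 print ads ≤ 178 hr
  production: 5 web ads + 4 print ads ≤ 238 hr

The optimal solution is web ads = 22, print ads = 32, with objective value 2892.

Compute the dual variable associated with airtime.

5

Check each constraint at x*: airtime 150/150 (tight); budget 150/153 (slack 3); design 174/178 (slack 4); production 238/238 (tight).
Slack constraints have shadow price 0 (complementary slackness).
Dual feasibility on the basic columns requires 1·y_airtime + 5·y_production = 50, 4·y_airtime + 4·y_production = 56.
This yields shadow prices y_airtime = 5, y_production = 9.
Shadow price of airtime = 5.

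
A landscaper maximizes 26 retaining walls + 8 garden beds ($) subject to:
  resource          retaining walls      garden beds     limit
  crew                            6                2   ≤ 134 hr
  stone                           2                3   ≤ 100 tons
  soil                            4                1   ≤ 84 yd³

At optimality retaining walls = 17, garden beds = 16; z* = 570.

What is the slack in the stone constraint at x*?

stone used = 2·17 + 3·16 = 82; slack = 100 − 82 = 18.

18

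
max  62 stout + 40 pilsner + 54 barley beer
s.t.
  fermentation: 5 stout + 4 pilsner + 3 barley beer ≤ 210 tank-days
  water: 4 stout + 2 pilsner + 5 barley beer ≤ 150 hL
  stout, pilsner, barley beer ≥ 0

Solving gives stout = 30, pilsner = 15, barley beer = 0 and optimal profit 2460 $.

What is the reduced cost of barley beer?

-4

At the optimum: fermentation uses 210 of 210 (binding); water uses 150 of 150 (binding).
From A_Bᵀ y = c: 5·y_fermentation + 4·y_water = 62; 4·y_fermentation + 2·y_water = 40.
Solving: y_fermentation = 6, y_water = 8.
Reduced cost of barley beer: c₃ − yᵀa₃ = 54 − (6·3 + 8·5) = 54 − 58 = -4.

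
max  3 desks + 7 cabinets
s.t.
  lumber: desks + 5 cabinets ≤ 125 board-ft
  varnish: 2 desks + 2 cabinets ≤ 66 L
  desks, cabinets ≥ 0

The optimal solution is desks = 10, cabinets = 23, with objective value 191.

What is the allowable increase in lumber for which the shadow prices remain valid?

40

Binding constraints: lumber, varnish. The basis is B = [[1,5],[2,2]] with det -8.
Per unit increase in lumber, x* moves by d = (-0.25, 0.25).
The basis stays optimal until desks reaches 0; allowable increase = 40 board-ft.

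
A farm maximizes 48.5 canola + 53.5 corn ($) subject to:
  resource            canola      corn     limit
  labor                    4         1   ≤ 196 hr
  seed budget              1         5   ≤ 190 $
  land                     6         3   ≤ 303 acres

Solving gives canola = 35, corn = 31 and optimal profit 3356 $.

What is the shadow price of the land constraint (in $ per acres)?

Check each constraint at x*: labor 171/196 (slack 25); seed budget 190/190 (tight); land 303/303 (tight).
By complementary slackness, y = 0 for the non-binding constraint.
The binding rows give the dual system: 1·y_seed budget + 6·y_land = 48.5 and 5·y_seed budget + 3·y_land = 53.5.
→ y_seed budget = 6.5 and y_land = 7.
Shadow price of land = 7.

7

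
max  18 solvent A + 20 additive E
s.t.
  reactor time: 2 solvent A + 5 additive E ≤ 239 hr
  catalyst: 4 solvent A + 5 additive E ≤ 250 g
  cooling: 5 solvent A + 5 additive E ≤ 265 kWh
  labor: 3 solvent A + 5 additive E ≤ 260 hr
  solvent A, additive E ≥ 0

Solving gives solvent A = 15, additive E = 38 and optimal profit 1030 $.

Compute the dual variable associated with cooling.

Check each constraint at x*: reactor time 220/239 (slack 19); catalyst 250/250 (tight); cooling 265/265 (tight); labor 235/260 (slack 25).
Since reactor time, labor are not tight, their duals are 0.
From A_Bᵀ y = c: 4·y_catalyst + 5·y_cooling = 18; 5·y_catalyst + 5·y_cooling = 20.
This yields shadow prices y_catalyst = 2, y_cooling = 2.
Shadow price of cooling = 2.

2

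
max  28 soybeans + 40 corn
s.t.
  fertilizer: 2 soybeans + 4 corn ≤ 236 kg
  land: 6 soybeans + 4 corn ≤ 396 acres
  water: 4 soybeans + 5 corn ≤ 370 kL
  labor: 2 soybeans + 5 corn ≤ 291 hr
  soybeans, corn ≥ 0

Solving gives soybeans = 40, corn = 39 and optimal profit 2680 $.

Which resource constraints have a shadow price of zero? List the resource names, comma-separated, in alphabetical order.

fertilizer: 236/236 (binding)
land: 396/396 (binding)
water: 355/370 (slack 15)
labor: 275/291 (slack 16)
By complementary slackness, a constraint with positive slack has shadow price 0 → labor, water.

labor, water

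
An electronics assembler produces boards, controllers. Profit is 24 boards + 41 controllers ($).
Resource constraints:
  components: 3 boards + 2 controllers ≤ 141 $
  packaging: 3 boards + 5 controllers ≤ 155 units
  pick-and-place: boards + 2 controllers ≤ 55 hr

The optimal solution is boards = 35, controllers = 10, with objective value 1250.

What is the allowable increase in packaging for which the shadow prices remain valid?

Binding constraints: packaging, pick-and-place. The basis is B = [[3,5],[1,2]] with det 1.
Per unit increase in packaging, x* moves by d = (2, -1).
The basis stays optimal until components becomes binding; allowable increase = 4 units.

4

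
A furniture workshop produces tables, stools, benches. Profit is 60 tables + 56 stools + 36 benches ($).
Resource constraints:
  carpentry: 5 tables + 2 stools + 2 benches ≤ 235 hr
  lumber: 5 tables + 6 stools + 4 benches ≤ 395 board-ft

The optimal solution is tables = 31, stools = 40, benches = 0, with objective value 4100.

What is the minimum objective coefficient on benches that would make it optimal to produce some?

40

At the optimum: carpentry uses 235 of 235 (binding); lumber uses 395 of 395 (binding).
The binding rows give the dual system: 5·y_carpentry + 5·y_lumber = 60 and 2·y_carpentry + 6·y_lumber = 56.
Solving: y_carpentry = 4, y_lumber = 8.
benches enters the basis when its profit ≥ yᵀa₃ = 4·2 + 8·4 = 40.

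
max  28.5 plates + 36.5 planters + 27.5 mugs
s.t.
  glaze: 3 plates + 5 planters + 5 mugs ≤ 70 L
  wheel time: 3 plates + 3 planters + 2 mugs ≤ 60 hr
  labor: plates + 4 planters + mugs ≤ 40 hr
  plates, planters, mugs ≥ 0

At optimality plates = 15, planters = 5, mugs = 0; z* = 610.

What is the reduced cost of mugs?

-3.5

Check each constraint at x*: glaze 70/70 (tight); wheel time 60/60 (tight); labor 35/40 (slack 5).
By complementary slackness, y = 0 for the non-binding constraint.
The binding rows give the dual system: 3·y_glaze + 3·y_wheel time = 28.5 and 5·y_glaze + 3·y_wheel time = 36.5.
Solving: y_glaze = 4, y_wheel time = 5.5.
Reduced cost of mugs: c₃ − yᵀa₃ = 27.5 − (4·5 + 5.5·2) = 27.5 − 31 = -3.5.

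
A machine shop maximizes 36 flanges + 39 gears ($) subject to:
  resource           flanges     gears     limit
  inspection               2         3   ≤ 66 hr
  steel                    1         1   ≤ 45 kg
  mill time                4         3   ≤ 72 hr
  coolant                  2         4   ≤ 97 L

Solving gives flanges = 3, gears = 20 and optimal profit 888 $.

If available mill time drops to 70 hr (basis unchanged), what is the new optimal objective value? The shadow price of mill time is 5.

Δb = -2, so new z* = 888 + (5)·(-2) = 888 − 10 = 878.

878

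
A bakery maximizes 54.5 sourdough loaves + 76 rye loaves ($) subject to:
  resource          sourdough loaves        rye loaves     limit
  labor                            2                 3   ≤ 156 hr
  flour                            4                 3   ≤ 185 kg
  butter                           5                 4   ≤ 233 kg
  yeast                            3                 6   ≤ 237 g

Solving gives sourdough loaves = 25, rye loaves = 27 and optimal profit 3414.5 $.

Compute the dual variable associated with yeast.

9

Check each constraint at x*: labor 131/156 (slack 25); flour 181/185 (slack 4); butter 233/233 (tight); yeast 237/237 (tight).
Since labor, flour are not tight, their duals are 0.
Dual feasibility on the basic columns requires 5·y_butter + 3·y_yeast = 54.5, 4·y_butter + 6·y_yeast = 76.
This yields shadow prices y_butter = 5.5, y_yeast = 9.
Shadow price of yeast = 9.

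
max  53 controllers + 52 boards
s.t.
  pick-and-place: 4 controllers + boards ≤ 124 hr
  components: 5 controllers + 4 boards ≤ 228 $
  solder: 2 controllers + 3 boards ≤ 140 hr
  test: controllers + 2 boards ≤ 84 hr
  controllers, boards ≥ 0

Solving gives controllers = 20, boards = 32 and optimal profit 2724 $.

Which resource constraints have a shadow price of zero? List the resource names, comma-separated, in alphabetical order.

pick-and-place: 112/124 (slack 12)
components: 228/228 (binding)
solder: 136/140 (slack 4)
test: 84/84 (binding)
By complementary slackness, a constraint with positive slack has shadow price 0 → pick-and-place, solder.

pick-and-place, solder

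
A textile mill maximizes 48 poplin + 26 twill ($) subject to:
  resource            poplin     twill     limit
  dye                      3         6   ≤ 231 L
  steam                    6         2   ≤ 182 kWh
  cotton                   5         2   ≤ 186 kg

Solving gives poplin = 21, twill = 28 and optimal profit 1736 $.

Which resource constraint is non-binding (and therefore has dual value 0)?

cotton

dye: 231/231 (binding)
steam: 182/182 (binding)
cotton: 161/186 (slack 25)
By complementary slackness, a constraint with positive slack has shadow price 0 → cotton.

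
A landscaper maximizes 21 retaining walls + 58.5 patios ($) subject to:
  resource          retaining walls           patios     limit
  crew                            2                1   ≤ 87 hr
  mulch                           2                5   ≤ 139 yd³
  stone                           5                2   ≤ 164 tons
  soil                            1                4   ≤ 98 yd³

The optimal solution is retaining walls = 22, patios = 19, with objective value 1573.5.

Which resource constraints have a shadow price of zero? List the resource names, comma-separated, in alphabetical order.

crew: 63/87 (slack 24)
mulch: 139/139 (binding)
stone: 148/164 (slack 16)
soil: 98/98 (binding)
By complementary slackness, a constraint with positive slack has shadow price 0 → crew, stone.

crew, stone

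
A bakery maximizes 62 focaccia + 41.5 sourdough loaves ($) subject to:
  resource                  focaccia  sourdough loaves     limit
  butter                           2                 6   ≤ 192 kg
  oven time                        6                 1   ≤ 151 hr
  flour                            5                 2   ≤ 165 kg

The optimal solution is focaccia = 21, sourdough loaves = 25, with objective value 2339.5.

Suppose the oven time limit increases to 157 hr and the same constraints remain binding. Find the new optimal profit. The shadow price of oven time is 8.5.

Δb = 6, so new z* = 2339.5 + (8.5)·(6) = 2339.5 + 51 = 2390.5.

2390.5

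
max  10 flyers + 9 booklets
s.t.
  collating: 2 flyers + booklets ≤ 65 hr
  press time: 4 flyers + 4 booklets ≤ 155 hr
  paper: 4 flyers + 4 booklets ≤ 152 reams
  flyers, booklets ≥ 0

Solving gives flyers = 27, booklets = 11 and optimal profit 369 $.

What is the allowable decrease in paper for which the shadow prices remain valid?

22

Binding constraints: collating, paper. The basis is B = [[2,1],[4,4]] with det 4.
Per unit decrease in paper, x* moves by d = (0.25, -0.5).
The basis stays optimal until booklets reaches 0; allowable decrease = 22 reams.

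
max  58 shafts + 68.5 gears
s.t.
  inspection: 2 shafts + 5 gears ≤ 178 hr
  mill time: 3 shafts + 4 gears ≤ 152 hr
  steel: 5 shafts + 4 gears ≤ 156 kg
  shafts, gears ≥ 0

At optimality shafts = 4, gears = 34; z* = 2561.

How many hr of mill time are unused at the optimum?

4

mill time used = 3·4 + 4·34 = 148; slack = 152 − 148 = 4.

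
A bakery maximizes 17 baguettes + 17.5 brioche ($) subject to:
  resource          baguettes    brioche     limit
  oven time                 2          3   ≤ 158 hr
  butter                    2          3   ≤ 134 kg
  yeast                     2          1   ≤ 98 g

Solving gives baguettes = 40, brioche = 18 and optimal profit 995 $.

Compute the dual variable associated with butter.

Check each constraint at x*: oven time 134/158 (slack 24); butter 134/134 (tight); yeast 98/98 (tight).
Slack constraints have shadow price 0 (complementary slackness).
The binding rows give the dual system: 2·y_butter + 2·y_yeast = 17 and 3·y_butter + 1·y_yeast = 17.5.
→ y_butter = 4.5 and y_yeast = 4.
Shadow price of butter = 4.5.

4.5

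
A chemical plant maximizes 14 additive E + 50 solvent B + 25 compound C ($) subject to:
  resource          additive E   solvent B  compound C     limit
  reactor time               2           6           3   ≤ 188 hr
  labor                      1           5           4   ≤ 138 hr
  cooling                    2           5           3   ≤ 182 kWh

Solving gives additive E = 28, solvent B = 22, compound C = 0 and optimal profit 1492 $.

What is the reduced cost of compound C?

-6

Binding: reactor time and labor. Non-binding: cooling (16 unused).
Slack constraints have shadow price 0 (complementary slackness).
From A_Bᵀ y = c: 2·y_reactor time + 1·y_labor = 14; 6·y_reactor time + 5·y_labor = 50.
→ y_reactor time = 5 and y_labor = 4.
Reduced cost of compound C: c₃ − yᵀa₃ = 25 − (5·3 + 4·4) = 25 − 31 = -6.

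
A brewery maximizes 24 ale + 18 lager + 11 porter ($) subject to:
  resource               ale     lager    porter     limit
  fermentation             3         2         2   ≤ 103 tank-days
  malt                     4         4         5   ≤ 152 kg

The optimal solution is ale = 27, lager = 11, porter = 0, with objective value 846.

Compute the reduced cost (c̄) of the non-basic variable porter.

Both fermentation and malt are binding at x*.
Dual feasibility on the basic columns requires 3·y_fermentation + 4·y_malt = 24, 2·y_fermentation + 4·y_malt = 18.
→ y_fermentation = 6 and y_malt = 1.5.
Reduced cost of porter: c₃ − yᵀa₃ = 11 − (6·2 + 1.5·5) = 11 − 19.5 = -8.5.

-8.5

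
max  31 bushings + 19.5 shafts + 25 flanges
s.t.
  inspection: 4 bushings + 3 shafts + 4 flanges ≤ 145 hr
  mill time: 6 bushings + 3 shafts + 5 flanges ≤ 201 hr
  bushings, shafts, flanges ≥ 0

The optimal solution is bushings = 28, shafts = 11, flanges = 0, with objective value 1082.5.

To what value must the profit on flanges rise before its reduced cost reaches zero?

28.5

Check each constraint at x*: inspection 145/145 (tight); mill time 201/201 (tight).
From A_Bᵀ y = c: 4·y_inspection + 6·y_mill time = 31; 3·y_inspection + 3·y_mill time = 19.5.
→ y_inspection = 4 and y_mill time = 2.5.
flanges enters the basis when its profit ≥ yᵀa₃ = 4·4 + 2.5·5 = 28.5.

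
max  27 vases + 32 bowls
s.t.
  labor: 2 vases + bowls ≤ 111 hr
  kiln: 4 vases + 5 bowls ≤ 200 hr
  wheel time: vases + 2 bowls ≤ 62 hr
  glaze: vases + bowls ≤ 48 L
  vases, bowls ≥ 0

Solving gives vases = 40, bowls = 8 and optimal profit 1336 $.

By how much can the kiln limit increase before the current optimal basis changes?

Binding constraints: kiln, glaze. The basis is B = [[4,5],[1,1]] with det -1.
Per unit increase in kiln, x* moves by d = (-1, 1).
The basis stays optimal until wheel time becomes binding; allowable increase = 6 hr.

6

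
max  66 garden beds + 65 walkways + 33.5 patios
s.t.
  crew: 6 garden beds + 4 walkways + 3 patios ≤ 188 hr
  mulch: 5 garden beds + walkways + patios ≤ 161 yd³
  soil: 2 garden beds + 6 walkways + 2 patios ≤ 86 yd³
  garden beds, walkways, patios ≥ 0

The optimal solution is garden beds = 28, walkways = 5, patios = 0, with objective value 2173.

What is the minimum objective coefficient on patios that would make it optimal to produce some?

37.5

Check each constraint at x*: crew 188/188 (tight); mulch 145/161 (slack 16); soil 86/86 (tight).
Since mulch is not tight, its dual is 0.
The binding rows give the dual system: 6·y_crew + 2·y_soil = 66 and 4·y_crew + 6·y_soil = 65.
This yields shadow prices y_crew = 9.5, y_soil = 4.5.
patios enters the basis when its profit ≥ yᵀa₃ = 9.5·3 + 4.5·2 = 37.5.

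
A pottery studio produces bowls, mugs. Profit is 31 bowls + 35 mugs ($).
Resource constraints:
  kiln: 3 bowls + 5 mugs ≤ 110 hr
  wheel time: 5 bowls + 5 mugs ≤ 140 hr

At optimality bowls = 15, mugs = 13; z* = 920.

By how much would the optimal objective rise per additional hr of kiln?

2

At the optimum: kiln uses 110 of 110 (binding); wheel time uses 140 of 140 (binding).
From A_Bᵀ y = c: 3·y_kiln + 5·y_wheel time = 31; 5·y_kiln + 5·y_wheel time = 35.
Solving: y_kiln = 2, y_wheel time = 5.
Shadow price of kiln = 2.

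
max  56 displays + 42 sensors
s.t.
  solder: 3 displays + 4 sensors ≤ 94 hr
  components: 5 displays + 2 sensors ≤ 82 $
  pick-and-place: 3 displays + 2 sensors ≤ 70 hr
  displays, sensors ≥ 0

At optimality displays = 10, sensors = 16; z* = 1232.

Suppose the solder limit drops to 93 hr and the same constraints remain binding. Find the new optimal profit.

1225

Binding: solder and components. Non-binding: pick-and-place (8 unused).
Since pick-and-place is not tight, its dual is 0.
From A_Bᵀ y = c: 3·y_solder + 5·y_components = 56; 4·y_solder + 2·y_components = 42.
→ y_solder = 7 and y_components = 7.
Δz = y_solder·Δb = 7 × (-1) = -7, so new z* = 1232 − 7 = 1225.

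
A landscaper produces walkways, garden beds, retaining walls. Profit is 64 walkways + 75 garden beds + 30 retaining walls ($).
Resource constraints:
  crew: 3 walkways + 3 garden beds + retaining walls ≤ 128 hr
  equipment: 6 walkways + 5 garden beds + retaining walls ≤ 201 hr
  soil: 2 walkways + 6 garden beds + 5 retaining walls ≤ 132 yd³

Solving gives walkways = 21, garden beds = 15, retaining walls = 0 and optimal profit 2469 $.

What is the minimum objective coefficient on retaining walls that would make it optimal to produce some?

Binding: equipment and soil. Non-binding: crew (20 unused).
By complementary slackness, y = 0 for the non-binding constraint.
Dual feasibility on the basic columns requires 6·y_equipment + 2·y_soil = 64, 5·y_equipment + 6·y_soil = 75.
This yields shadow prices y_equipment = 9, y_soil = 5.
retaining walls enters the basis when its profit ≥ yᵀa₃ = 9·1 + 5·5 = 34.

34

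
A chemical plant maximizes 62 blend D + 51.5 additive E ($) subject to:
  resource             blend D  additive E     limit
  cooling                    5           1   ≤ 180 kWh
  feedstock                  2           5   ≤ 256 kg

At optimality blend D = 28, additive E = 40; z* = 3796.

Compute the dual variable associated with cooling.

9

Both cooling and feedstock are binding at x*.
The binding rows give the dual system: 5·y_cooling + 2·y_feedstock = 62 and 1·y_cooling + 5·y_feedstock = 51.5.
Solving: y_cooling = 9, y_feedstock = 8.5.
Shadow price of cooling = 9.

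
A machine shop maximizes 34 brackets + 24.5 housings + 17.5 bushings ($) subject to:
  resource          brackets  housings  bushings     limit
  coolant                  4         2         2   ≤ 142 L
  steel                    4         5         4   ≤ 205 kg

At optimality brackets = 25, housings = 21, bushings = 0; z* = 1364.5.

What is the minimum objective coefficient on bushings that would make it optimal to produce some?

Check each constraint at x*: coolant 142/142 (tight); steel 205/205 (tight).
Dual feasibility on the basic columns requires 4·y_coolant + 4·y_steel = 34, 2·y_coolant + 5·y_steel = 24.5.
→ y_coolant = 6 and y_steel = 2.5.
bushings enters the basis when its profit ≥ yᵀa₃ = 6·2 + 2.5·4 = 22.

22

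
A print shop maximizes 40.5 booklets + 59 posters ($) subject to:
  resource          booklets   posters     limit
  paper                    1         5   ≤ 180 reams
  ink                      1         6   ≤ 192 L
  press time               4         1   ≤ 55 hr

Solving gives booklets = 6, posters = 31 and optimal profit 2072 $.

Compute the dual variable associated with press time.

8

Binding: ink and press time. Non-binding: paper (19 unused).
By complementary slackness, y = 0 for the non-binding constraint.
From A_Bᵀ y = c: 1·y_ink + 4·y_press time = 40.5; 6·y_ink + 1·y_press time = 59.
Solving: y_ink = 8.5, y_press time = 8.
Shadow price of press time = 8.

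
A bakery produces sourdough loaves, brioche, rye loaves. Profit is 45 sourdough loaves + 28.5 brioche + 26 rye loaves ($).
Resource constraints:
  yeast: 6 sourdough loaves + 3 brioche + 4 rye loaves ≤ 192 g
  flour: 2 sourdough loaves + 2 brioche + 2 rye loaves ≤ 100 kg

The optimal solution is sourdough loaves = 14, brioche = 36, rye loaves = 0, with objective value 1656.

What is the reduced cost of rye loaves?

At the optimum: yeast uses 192 of 192 (binding); flour uses 100 of 100 (binding).
Dual feasibility on the basic columns requires 6·y_yeast + 2·y_flour = 45, 3·y_yeast + 2·y_flour = 28.5.
This yields shadow prices y_yeast = 5.5, y_flour = 6.
Reduced cost of rye loaves: c₃ − yᵀa₃ = 26 − (5.5·4 + 6·2) = 26 − 34 = -8.

-8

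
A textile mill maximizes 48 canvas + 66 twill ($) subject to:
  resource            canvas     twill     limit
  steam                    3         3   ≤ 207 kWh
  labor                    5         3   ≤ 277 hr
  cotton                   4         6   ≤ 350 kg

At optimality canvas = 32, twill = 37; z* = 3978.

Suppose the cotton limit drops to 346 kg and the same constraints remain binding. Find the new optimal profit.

Binding: steam and cotton. Non-binding: labor (6 unused).
Since labor is not tight, its dual is 0.
From A_Bᵀ y = c: 3·y_steam + 4·y_cotton = 48; 3·y_steam + 6·y_cotton = 66.
Solving: y_steam = 4, y_cotton = 9.
Δz = y_cotton·Δb = 9 × (-4) = -36, so new z* = 3978 − 36 = 3942.

3942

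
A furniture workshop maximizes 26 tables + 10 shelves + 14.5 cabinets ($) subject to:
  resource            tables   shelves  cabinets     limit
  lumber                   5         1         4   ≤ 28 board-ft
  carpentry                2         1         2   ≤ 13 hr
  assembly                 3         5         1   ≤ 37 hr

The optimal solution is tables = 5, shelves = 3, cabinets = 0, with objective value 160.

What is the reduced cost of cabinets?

-9.5

Binding: lumber and carpentry. Non-binding: assembly (7 unused).
Slack constraints have shadow price 0 (complementary slackness).
The binding rows give the dual system: 5·y_lumber + 2·y_carpentry = 26 and 1·y_lumber + 1·y_carpentry = 10.
Solving: y_lumber = 2, y_carpentry = 8.
Reduced cost of cabinets: c₃ − yᵀa₃ = 14.5 − (2·4 + 8·2) = 14.5 − 24 = -9.5.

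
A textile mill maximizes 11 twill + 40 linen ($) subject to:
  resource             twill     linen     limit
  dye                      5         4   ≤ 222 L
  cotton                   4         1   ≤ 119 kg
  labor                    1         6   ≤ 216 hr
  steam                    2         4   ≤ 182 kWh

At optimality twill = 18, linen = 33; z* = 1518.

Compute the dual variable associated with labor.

Binding: dye and labor. Non-binding: cotton (14 unused), steam (14 unused).
By complementary slackness, y = 0 for the non-binding constraints.
Dual feasibility on the basic columns requires 5·y_dye + 1·y_labor = 11, 4·y_dye + 6·y_labor = 40.
Solving: y_dye = 1, y_labor = 6.
Shadow price of labor = 6.

6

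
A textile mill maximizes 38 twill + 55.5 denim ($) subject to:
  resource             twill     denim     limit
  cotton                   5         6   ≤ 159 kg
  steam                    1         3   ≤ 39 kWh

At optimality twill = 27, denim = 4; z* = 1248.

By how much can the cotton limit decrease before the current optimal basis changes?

Binding constraints: cotton, steam. The basis is B = [[5,6],[1,3]] with det 9.
Per unit decrease in cotton, x* moves by d = (-0.3333, 0.1111).
The basis stays optimal until twill reaches 0; allowable decrease = 81 kg.

81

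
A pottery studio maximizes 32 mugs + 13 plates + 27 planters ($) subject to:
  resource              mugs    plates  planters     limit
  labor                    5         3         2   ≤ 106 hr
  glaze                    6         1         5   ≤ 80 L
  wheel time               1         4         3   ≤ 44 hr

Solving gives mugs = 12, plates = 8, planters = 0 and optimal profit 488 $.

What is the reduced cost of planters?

-4

At the optimum: labor uses 84 of 106 (slack = 22); glaze uses 80 of 80 (binding); wheel time uses 44 of 44 (binding).
Slack constraints have shadow price 0 (complementary slackness).
The binding rows give the dual system: 6·y_glaze + 1·y_wheel time = 32 and 1·y_glaze + 4·y_wheel time = 13.
This yields shadow prices y_glaze = 5, y_wheel time = 2.
Reduced cost of planters: c₃ − yᵀa₃ = 27 − (5·5 + 2·3) = 27 − 31 = -4.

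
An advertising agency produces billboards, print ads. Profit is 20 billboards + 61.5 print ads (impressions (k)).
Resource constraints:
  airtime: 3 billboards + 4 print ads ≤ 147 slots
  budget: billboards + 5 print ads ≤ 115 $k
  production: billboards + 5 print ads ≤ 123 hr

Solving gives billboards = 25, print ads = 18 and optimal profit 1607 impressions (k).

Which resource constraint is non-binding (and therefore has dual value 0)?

airtime: 147/147 (binding)
budget: 115/115 (binding)
production: 115/123 (slack 8)
By complementary slackness, a constraint with positive slack has shadow price 0 → production.

production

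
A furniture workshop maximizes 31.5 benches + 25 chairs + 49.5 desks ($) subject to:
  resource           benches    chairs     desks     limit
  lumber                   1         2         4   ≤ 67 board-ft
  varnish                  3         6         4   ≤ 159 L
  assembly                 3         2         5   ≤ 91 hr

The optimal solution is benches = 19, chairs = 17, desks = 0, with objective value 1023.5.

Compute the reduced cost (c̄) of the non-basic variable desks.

At the optimum: lumber uses 53 of 67 (slack = 14); varnish uses 159 of 159 (binding); assembly uses 91 of 91 (binding).
Since lumber is not tight, its dual is 0.
The binding rows give the dual system: 3·y_varnish + 3·y_assembly = 31.5 and 6·y_varnish + 2·y_assembly = 25.
This yields shadow prices y_varnish = 1, y_assembly = 9.5.
Reduced cost of desks: c₃ − yᵀa₃ = 49.5 − (1·4 + 9.5·5) = 49.5 − 51.5 = -2.

-2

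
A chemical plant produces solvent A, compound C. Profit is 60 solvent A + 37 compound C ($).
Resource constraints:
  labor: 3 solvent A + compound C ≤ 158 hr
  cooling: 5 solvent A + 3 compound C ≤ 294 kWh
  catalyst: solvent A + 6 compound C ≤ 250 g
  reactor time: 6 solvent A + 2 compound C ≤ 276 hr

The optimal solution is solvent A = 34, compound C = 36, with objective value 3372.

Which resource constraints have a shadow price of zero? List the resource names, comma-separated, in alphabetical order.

cooling, labor

labor: 138/158 (slack 20)
cooling: 278/294 (slack 16)
catalyst: 250/250 (binding)
reactor time: 276/276 (binding)
By complementary slackness, a constraint with positive slack has shadow price 0 → cooling, labor.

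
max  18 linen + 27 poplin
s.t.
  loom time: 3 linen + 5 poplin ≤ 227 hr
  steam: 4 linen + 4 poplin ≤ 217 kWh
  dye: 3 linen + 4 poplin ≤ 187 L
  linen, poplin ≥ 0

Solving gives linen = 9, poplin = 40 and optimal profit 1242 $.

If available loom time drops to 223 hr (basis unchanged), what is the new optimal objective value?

Check each constraint at x*: loom time 227/227 (tight); steam 196/217 (slack 21); dye 187/187 (tight).
Since steam is not tight, its dual is 0.
The binding rows give the dual system: 3·y_loom time + 3·y_dye = 18 and 5·y_loom time + 4·y_dye = 27.
→ y_loom time = 3 and y_dye = 3.
Δz = y_loom time·Δb = 3 × (-4) = -12, so new z* = 1242 − 12 = 1230.

1230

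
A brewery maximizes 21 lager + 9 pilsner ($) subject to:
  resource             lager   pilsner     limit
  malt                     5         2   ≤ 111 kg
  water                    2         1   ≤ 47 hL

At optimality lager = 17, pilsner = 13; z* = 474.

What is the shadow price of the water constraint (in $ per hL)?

At the optimum: malt uses 111 of 111 (binding); water uses 47 of 47 (binding).
Dual feasibility on the basic columns requires 5·y_malt + 2·y_water = 21, 2·y_malt + 1·y_water = 9.
This yields shadow prices y_malt = 3, y_water = 3.
Shadow price of water = 3.

3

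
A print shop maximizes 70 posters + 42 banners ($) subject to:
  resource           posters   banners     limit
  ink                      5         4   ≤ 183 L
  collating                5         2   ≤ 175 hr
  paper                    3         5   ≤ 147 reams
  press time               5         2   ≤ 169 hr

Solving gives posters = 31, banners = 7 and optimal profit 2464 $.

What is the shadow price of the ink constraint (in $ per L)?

7

Binding: ink and press time. Non-binding: collating (6 unused), paper (19 unused).
By complementary slackness, y = 0 for the non-binding constraints.
The binding rows give the dual system: 5·y_ink + 5·y_press time = 70 and 4·y_ink + 2·y_press time = 42.
Solving: y_ink = 7, y_press time = 7.
Shadow price of ink = 7.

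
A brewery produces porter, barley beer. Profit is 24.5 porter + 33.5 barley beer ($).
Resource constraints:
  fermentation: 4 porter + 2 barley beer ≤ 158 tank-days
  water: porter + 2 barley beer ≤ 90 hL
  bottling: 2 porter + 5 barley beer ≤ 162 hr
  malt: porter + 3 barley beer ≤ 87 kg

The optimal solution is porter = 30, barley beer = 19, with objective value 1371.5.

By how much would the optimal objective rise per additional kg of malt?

Binding: fermentation and malt. Non-binding: water (22 unused), bottling (7 unused).
Slack constraints have shadow price 0 (complementary slackness).
The binding rows give the dual system: 4·y_fermentation + 1·y_malt = 24.5 and 2·y_fermentation + 3·y_malt = 33.5.
This yields shadow prices y_fermentation = 4, y_malt = 8.5.
Shadow price of malt = 8.5.

8.5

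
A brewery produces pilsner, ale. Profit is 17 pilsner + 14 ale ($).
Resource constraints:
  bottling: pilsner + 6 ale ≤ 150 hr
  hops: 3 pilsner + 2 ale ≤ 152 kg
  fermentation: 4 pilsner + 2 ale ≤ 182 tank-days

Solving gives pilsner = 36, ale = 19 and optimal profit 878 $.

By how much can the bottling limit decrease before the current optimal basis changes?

Binding constraints: bottling, fermentation. The basis is B = [[1,6],[4,2]] with det -22.
Per unit decrease in bottling, x* moves by d = (0.0909, -0.1818).
The basis stays optimal until ale reaches 0; allowable decrease = 104.5 hr.

104.5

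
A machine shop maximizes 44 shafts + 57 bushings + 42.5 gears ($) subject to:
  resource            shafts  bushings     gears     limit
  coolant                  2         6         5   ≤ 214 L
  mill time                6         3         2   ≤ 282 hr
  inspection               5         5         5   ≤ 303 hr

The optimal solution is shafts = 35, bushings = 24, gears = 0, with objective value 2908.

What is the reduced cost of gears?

-2.5

At the optimum: coolant uses 214 of 214 (binding); mill time uses 282 of 282 (binding); inspection uses 295 of 303 (slack = 8).
Since inspection is not tight, its dual is 0.
Dual feasibility on the basic columns requires 2·y_coolant + 6·y_mill time = 44, 6·y_coolant + 3·y_mill time = 57.
Solving: y_coolant = 7, y_mill time = 5.
Reduced cost of gears: c₃ − yᵀa₃ = 42.5 − (7·5 + 5·2) = 42.5 − 45 = -2.5.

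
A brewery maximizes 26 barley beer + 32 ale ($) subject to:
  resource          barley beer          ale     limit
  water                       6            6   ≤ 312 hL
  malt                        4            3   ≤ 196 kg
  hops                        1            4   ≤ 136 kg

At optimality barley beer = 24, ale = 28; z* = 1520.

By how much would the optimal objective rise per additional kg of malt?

0

Binding: water and hops. Non-binding: malt (16 unused).
Since malt is not tight, its dual is 0.
Dual feasibility on the basic columns requires 6·y_water + 1·y_hops = 26, 6·y_water + 4·y_hops = 32.
Solving: y_water = 4, y_hops = 2.
Shadow price of malt = 0.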